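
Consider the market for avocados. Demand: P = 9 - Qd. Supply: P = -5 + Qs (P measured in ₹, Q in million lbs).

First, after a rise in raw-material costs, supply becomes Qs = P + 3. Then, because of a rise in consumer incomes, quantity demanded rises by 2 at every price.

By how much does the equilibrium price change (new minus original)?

Solve the original market: 9 - P = P + 5, hence P = 2 and Q = 7.
After the shift, demand is Qd = 11 - P and supply is Qs = P + 3.
New equilibrium: 11 - P = P + 3 ⇒ 8 = 2P ⇒ P = 4, Q = 7.
ΔP = 4 − 2 = +2.

+2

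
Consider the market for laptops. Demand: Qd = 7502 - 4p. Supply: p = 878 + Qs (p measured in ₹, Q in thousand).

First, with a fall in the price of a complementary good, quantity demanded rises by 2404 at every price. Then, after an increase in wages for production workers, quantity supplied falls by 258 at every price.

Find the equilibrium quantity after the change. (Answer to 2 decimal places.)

1072.40

Original equilibrium: 7502 - 4p = p - 878 gives 8380 = 5p, so p = 1676 and Q = 798.
The new curves are Qd = 9906 - 4p (demand) and Qs = p - 1136 (supply).
Clearing the new market: 9906 - 4p = p - 1136, so p = 2208.4 and Q = 1072.4.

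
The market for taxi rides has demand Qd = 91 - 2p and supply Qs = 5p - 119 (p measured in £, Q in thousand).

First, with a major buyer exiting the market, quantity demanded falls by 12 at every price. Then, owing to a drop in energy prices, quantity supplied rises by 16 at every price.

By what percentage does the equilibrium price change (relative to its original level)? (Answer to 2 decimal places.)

Initially, 91 - 2p = 5p - 119, so 210 = 7p and p = 30, Q = 31.
The shock moves the curves to Qd = 79 - 2p and Qs = 5p - 103.
Equate the new curves: 79 - 2p = 5p - 103, giving 182 = 7p, p = 26, Q = 27.
%Δp = (26 − 30) / 30 × 100 = -13.33%.

-13.33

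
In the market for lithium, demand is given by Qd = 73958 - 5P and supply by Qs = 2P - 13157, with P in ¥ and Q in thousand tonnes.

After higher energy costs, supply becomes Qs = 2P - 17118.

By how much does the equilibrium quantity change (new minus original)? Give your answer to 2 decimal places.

Original equilibrium: 73958 - 5P = 2P - 13157 gives 87115 = 7P, so P = 12445 and Q = 11733.
With the change applied: demand Qd = 73958 - 5P, supply Qs = 2P - 17118.
Setting them equal: 73958 - 5P = 2P - 17118 → 91076 = 7P, so P = 91076/7 ≈ 13010.8571 and Q = 62326/7 ≈ 8903.7143.
ΔQ = 8903.7143 − 11733 = -2829.29.

-2829.29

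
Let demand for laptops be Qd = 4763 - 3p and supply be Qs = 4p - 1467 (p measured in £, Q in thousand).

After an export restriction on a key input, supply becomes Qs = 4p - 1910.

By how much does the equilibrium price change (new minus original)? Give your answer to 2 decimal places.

+63.29

Solve the original market: 4763 - 3p = 4p - 1467, hence p = 890 and Q = 2093.
The new curves are Qd = 4763 - 3p (demand) and Qs = 4p - 1910 (supply).
Setting them equal: 4763 - 3p = 4p - 1910 → 6673 = 7p, so p = 6673/7 ≈ 953.2857 and Q = 13322/7 ≈ 1903.1429.
Δp = 953.2857 − 890 = +63.29.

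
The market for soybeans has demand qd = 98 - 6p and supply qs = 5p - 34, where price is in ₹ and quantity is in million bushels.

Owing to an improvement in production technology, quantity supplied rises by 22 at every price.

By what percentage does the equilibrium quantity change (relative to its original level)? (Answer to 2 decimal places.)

+46.15

Initially, 98 - 6p = 5p - 34, so 132 = 11p and p = 12, q = 26.
The new curves are qd = 98 - 6p (demand) and qs = 5p - 12 (supply).
Equate the new curves: 98 - 6p = 5p - 12, giving 110 = 11p, p = 10, q = 38.
%Δq = (38 − 26) / 26 × 100 = +46.15%.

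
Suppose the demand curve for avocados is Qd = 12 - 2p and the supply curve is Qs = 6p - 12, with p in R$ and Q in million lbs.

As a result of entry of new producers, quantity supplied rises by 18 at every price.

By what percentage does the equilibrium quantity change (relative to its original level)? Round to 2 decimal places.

+75.00

Initially, 12 - 2p = 6p - 12, so 24 = 8p and p = 3, Q = 6.
After the shift, demand is Qd = 12 - 2p and supply is Qs = 6p + 6.
New equilibrium: 12 - 2p = 6p + 6 ⇒ 6 = 8p ⇒ p = 0.75, Q = 10.5.
%ΔQ = (10.5 − 6) / 6 × 100 = +75.00%.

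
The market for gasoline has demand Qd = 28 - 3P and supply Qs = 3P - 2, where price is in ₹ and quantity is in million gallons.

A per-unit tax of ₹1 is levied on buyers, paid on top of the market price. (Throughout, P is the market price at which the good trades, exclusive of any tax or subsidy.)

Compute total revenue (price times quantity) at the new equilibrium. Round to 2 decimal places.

Solve the original market: 28 - 3P = 3P - 2, hence P = 5 and Q = 13.
Since buyers pay the price plus the tax, the effective demand curve becomes Qd = 25 - 3P.
Clearing the new market: 25 - 3P = 3P - 2, so P = 4.5 and Q = 11.5.
New expenditure = 4.5 × 11.5 = 51.75.

51.75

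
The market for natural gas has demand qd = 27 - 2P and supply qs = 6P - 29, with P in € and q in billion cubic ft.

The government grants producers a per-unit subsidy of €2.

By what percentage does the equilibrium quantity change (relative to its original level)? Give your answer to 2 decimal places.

Solve the original market: 27 - 2P = 6P - 29, hence P = 7 and q = 13.
Since sellers receive the price plus the subsidy, the effective supply curve becomes qs = 6P - 17.
New equilibrium: 27 - 2P = 6P - 17 ⇒ 44 = 8P ⇒ P = 5.5, q = 16.
%Δq = (16 − 13) / 13 × 100 = +23.08%.

+23.08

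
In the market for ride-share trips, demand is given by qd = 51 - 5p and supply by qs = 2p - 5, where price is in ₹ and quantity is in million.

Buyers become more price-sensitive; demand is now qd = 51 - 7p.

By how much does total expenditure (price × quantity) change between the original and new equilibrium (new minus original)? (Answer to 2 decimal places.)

-41.68

Solve the original market: 51 - 5p = 2p - 5, hence p = 8 and q = 11.
The new curves are qd = 51 - 7p (demand) and qs = 2p - 5 (supply).
Equate the new curves: 51 - 7p = 2p - 5, giving 56 = 9p, p = 56/9 ≈ 6.2222, q = 67/9 ≈ 7.4444.
Expenditure moves from 8×11 = 88 to 6.2222×7.4444 = 46.3210; change = -41.68.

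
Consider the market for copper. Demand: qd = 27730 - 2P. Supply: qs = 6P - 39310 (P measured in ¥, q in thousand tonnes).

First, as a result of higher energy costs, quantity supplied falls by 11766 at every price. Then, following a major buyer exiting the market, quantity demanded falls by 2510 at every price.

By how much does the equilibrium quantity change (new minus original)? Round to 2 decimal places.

Initially, 27730 - 2P = 6P - 39310, so 67040 = 8P and P = 8380, q = 10970.
With the change applied: demand qd = 25220 - 2P, supply qs = 6P - 51076.
Clearing the new market: 25220 - 2P = 6P - 51076, so P = 9537 and q = 6146.
Δq = 6146 − 10970 = -4824.00.

-4824.00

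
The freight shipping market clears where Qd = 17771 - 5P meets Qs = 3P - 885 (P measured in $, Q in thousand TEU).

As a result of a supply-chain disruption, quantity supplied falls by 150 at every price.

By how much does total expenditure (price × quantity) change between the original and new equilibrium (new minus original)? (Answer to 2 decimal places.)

Before the shock: 17771 - 5P = 3P - 885 ⇒ 18656 = 8P ⇒ P = 2332, Q = 6111.
The new curves are Qd = 17771 - 5P (demand) and Qs = 3P - 1035 (supply).
Setting them equal: 17771 - 5P = 3P - 1035 → 18806 = 8P, so P = 2350.75 and Q = 6017.25.
Expenditure moves from 2332×6111 = 14250852 to 2350.75×6017.25 = 14145050.4375; change = -105801.56.

-105801.56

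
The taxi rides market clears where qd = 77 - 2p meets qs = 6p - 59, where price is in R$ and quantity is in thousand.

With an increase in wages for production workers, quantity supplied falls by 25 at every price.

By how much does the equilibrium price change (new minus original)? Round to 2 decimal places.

Before the shock: 77 - 2p = 6p - 59 ⇒ 136 = 8p ⇒ p = 17, q = 43.
The shock moves the curves to qd = 77 - 2p and qs = 6p - 84.
Setting them equal: 77 - 2p = 6p - 84 → 161 = 8p, so p = 20.125 and q = 36.75.
Δp = 20.125 − 17 = +3.13.

+3.13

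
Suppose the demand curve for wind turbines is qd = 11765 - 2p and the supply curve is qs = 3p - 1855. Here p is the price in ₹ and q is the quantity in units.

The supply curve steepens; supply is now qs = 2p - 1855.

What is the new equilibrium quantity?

Initially, 11765 - 2p = 3p - 1855, so 13620 = 5p and p = 2724, q = 6317.
The shock moves the curves to qd = 11765 - 2p and qs = 2p - 1855.
Equate the new curves: 11765 - 2p = 2p - 1855, giving 13620 = 4p, p = 3405, q = 4955.

4955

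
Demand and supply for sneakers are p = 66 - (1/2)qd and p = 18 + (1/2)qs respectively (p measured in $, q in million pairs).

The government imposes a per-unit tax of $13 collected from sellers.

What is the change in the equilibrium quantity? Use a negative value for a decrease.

-13

Before the shock: 132 - 2p = 2p - 36 ⇒ 168 = 4p ⇒ p = 42, q = 48.
Since sellers keep the price net of the tax, the effective supply curve becomes qs = 2p - 62.
Clearing the new market: 132 - 2p = 2p - 62, so p = 48.5 and q = 35.
Δq = 35 − 48 = -13.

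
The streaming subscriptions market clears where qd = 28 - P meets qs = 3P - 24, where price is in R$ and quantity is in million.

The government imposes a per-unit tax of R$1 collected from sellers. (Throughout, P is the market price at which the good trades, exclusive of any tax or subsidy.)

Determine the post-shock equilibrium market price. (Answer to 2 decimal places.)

Original equilibrium: 28 - P = 3P - 24 gives 52 = 4P, so P = 13 and q = 15.
Since sellers keep the price net of the tax, the effective supply curve becomes qs = 3P - 27.
Setting them equal: 28 - P = 3P - 27 → 55 = 4P, so P = 13.75 and q = 14.25.

13.75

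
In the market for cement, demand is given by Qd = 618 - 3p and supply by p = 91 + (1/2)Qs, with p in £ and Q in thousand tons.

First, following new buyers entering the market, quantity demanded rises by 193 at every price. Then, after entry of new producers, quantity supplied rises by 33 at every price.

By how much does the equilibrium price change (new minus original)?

Solve the original market: 618 - 3p = 2p - 182, hence p = 160 and Q = 138.
After the shift, demand is Qd = 811 - 3p and supply is Qs = 2p - 149.
Clearing the new market: 811 - 3p = 2p - 149, so p = 192 and Q = 235.
Δp = 192 − 160 = +32.

+32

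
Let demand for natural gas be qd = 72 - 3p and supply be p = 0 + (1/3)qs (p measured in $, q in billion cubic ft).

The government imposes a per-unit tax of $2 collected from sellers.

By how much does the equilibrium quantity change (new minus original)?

-3

Original equilibrium: 72 - 3p = 3p gives 72 = 6p, so p = 12 and q = 36.
Since sellers keep the price net of the tax, the effective supply curve becomes qs = 3p - 6.
Setting them equal: 72 - 3p = 3p - 6 → 78 = 6p, so p = 13 and q = 33.
Δq = 33 − 36 = -3.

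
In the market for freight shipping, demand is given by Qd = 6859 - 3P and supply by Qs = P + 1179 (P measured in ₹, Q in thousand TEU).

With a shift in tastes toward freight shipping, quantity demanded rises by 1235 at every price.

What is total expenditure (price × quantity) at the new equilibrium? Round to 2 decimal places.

5026772.81

Solve the original market: 6859 - 3P = P + 1179, hence P = 1420 and Q = 2599.
After the shift, demand is Qd = 8094 - 3P and supply is Qs = P + 1179.
Setting them equal: 8094 - 3P = P + 1179 → 6915 = 4P, so P = 1728.75 and Q = 2907.75.
New expenditure = 1728.75 × 2907.75 = 5026772.81.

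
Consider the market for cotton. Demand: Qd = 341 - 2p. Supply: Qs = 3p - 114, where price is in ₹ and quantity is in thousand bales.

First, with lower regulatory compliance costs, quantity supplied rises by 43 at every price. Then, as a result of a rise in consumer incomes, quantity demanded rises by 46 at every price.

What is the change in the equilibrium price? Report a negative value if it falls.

+0.6

Before the shock: 341 - 2p = 3p - 114 ⇒ 455 = 5p ⇒ p = 91, Q = 159.
After the shift, demand is Qd = 387 - 2p and supply is Qs = 3p - 71.
Equate the new curves: 387 - 2p = 3p - 71, giving 458 = 5p, p = 91.6, Q = 203.8.
Δp = 91.6 − 91 = +0.6.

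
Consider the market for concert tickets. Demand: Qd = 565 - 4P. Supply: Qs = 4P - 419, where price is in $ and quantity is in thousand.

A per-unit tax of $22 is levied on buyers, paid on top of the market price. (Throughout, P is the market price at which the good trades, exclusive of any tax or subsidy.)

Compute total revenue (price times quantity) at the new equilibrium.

3248

Original equilibrium: 565 - 4P = 4P - 419 gives 984 = 8P, so P = 123 and Q = 73.
Since buyers pay the price plus the tax, the effective demand curve becomes Qd = 477 - 4P.
Clearing the new market: 477 - 4P = 4P - 419, so P = 112 and Q = 29.
New expenditure = 112 × 29 = 3248.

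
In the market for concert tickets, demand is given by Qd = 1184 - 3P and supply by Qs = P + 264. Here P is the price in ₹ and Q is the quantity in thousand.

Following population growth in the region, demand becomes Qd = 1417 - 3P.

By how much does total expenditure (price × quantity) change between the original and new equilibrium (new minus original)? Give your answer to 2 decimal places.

+45566.06

Original equilibrium: 1184 - 3P = P + 264 gives 920 = 4P, so P = 230 and Q = 494.
The new curves are Qd = 1417 - 3P (demand) and Qs = P + 264 (supply).
New equilibrium: 1417 - 3P = P + 264 ⇒ 1153 = 4P ⇒ P = 288.25, Q = 552.25.
Expenditure moves from 230×494 = 113620 to 288.25×552.25 = 159186.0625; change = +45566.06.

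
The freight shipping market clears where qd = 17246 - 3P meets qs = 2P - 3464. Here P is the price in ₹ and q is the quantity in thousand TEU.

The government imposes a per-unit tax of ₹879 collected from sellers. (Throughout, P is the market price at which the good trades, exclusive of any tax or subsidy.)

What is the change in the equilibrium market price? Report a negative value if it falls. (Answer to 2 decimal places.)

Initially, 17246 - 3P = 2P - 3464, so 20710 = 5P and P = 4142, q = 4820.
Since sellers keep the price net of the tax, the effective supply curve becomes qs = 2P - 5222.
New equilibrium: 17246 - 3P = 2P - 5222 ⇒ 22468 = 5P ⇒ P = 4493.6, q = 3765.2.
ΔP = 4493.6 − 4142 = +351.60.

+351.60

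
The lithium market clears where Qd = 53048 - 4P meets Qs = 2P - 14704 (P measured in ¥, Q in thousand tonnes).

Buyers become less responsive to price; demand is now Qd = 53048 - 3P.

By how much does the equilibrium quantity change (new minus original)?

+4516.8

Initially, 53048 - 4P = 2P - 14704, so 67752 = 6P and P = 11292, Q = 7880.
The new curves are Qd = 53048 - 3P (demand) and Qs = 2P - 14704 (supply).
Equate the new curves: 53048 - 3P = 2P - 14704, giving 67752 = 5P, P = 13550.4, Q = 12396.8.
ΔQ = 12396.8 − 7880 = +4516.8.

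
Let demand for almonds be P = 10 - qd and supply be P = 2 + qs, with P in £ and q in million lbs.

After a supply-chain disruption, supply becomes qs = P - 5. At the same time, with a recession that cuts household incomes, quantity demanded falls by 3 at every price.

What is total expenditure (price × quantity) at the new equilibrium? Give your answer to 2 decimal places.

Initially, 10 - P = P - 2, so 12 = 2P and P = 6, q = 4.
The shock moves the curves to qd = 7 - P and qs = P - 5.
Setting them equal: 7 - P = P - 5 → 12 = 2P, so P = 6 and q = 1.
New expenditure = 6 × 1 = 6.00.

6.00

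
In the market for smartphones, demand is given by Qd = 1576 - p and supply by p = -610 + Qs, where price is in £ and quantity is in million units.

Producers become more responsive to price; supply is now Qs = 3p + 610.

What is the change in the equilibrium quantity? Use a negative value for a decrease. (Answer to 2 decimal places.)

+241.50

Original equilibrium: 1576 - p = p + 610 gives 966 = 2p, so p = 483 and Q = 1093.
The new curves are Qd = 1576 - p (demand) and Qs = 3p + 610 (supply).
Equate the new curves: 1576 - p = 3p + 610, giving 966 = 4p, p = 241.5, Q = 1334.5.
ΔQ = 1334.5 − 1093 = +241.50.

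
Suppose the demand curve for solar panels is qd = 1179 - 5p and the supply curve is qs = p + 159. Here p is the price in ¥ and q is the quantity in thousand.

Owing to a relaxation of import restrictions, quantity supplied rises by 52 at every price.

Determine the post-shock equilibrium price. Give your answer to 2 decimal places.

Initially, 1179 - 5p = p + 159, so 1020 = 6p and p = 170, q = 329.
With the change applied: demand qd = 1179 - 5p, supply qs = p + 211.
Clearing the new market: 1179 - 5p = p + 211, so p = 484/3 ≈ 161.3333 and q = 1117/3 ≈ 372.3333.

161.33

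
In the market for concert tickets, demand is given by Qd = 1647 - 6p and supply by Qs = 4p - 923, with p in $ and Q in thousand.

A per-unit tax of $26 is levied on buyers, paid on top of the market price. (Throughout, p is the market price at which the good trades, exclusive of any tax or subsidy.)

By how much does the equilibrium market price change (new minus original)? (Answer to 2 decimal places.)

Before the shock: 1647 - 6p = 4p - 923 ⇒ 2570 = 10p ⇒ p = 257, Q = 105.
Since buyers pay the price plus the tax, the effective demand curve becomes Qd = 1491 - 6p.
Equate the new curves: 1491 - 6p = 4p - 923, giving 2414 = 10p, p = 241.4, Q = 42.6.
Δp = 241.4 − 257 = -15.60.

-15.60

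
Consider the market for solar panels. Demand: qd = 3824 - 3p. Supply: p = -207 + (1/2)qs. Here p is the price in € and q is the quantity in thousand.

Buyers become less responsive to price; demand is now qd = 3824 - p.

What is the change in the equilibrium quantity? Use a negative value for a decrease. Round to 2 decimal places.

+909.33

Solve the original market: 3824 - 3p = 2p + 414, hence p = 682 and q = 1778.
After the shift, demand is qd = 3824 - p and supply is qs = 2p + 414.
Clearing the new market: 3824 - p = 2p + 414, so p = 3410/3 ≈ 1136.6667 and q = 8062/3 ≈ 2687.3333.
Δq = 2687.3333 − 1778 = +909.33.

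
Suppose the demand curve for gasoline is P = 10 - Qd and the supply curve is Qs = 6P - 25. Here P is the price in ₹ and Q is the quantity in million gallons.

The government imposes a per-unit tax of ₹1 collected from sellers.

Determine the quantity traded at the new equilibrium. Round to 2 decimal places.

4.14

Original equilibrium: 10 - P = 6P - 25 gives 35 = 7P, so P = 5 and Q = 5.
Since sellers keep the price net of the tax, the effective supply curve becomes Qs = 6P - 31.
Equate the new curves: 10 - P = 6P - 31, giving 41 = 7P, P = 41/7 ≈ 5.8571, Q = 29/7 ≈ 4.1429.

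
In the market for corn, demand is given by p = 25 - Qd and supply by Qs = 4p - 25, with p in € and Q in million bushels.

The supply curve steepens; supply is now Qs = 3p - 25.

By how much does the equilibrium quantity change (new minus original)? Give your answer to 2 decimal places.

-2.50

Initially, 25 - p = 4p - 25, so 50 = 5p and p = 10, Q = 15.
The new curves are Qd = 25 - p (demand) and Qs = 3p - 25 (supply).
New equilibrium: 25 - p = 3p - 25 ⇒ 50 = 4p ⇒ p = 12.5, Q = 12.5.
ΔQ = 12.5 − 15 = -2.50.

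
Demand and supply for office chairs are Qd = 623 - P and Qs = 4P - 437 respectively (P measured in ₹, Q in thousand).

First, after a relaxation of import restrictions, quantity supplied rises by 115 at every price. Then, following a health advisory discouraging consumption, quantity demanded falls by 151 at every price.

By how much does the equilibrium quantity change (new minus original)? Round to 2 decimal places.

Solve the original market: 623 - P = 4P - 437, hence P = 212 and Q = 411.
With the change applied: demand Qd = 472 - P, supply Qs = 4P - 322.
Equate the new curves: 472 - P = 4P - 322, giving 794 = 5P, P = 158.8, Q = 313.2.
ΔQ = 313.2 − 411 = -97.80.

-97.80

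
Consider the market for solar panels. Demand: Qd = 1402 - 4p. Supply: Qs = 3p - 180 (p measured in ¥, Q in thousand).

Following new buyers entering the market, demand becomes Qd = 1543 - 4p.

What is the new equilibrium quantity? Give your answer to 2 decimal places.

558.43

Before the shock: 1402 - 4p = 3p - 180 ⇒ 1582 = 7p ⇒ p = 226, Q = 498.
After the shift, demand is Qd = 1543 - 4p and supply is Qs = 3p - 180.
Equate the new curves: 1543 - 4p = 3p - 180, giving 1723 = 7p, p = 1723/7 ≈ 246.1429, Q = 3909/7 ≈ 558.4286.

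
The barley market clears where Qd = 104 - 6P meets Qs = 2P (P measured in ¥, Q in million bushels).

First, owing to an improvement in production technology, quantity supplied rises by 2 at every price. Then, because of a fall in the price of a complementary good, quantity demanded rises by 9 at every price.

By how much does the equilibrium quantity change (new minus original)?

+3.75

Before the shock: 104 - 6P = 2P ⇒ 104 = 8P ⇒ P = 13, Q = 26.
With the change applied: demand Qd = 113 - 6P, supply Qs = 2P + 2.
Equate the new curves: 113 - 6P = 2P + 2, giving 111 = 8P, P = 13.875, Q = 29.75.
ΔQ = 29.75 − 26 = +3.75.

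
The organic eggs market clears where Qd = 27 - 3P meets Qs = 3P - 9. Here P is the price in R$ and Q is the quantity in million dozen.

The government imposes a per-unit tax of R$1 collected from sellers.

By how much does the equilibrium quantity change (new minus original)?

-1.5

Before the shock: 27 - 3P = 3P - 9 ⇒ 36 = 6P ⇒ P = 6, Q = 9.
Since sellers keep the price net of the tax, the effective supply curve becomes Qs = 3P - 12.
Clearing the new market: 27 - 3P = 3P - 12, so P = 6.5 and Q = 7.5.
ΔQ = 7.5 − 9 = -1.5.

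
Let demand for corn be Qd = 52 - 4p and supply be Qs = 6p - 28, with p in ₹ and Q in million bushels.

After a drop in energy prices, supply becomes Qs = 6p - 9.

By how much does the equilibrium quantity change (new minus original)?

+7.6

Solve the original market: 52 - 4p = 6p - 28, hence p = 8 and Q = 20.
The new curves are Qd = 52 - 4p (demand) and Qs = 6p - 9 (supply).
Clearing the new market: 52 - 4p = 6p - 9, so p = 6.1 and Q = 27.6.
ΔQ = 27.6 − 20 = +7.6.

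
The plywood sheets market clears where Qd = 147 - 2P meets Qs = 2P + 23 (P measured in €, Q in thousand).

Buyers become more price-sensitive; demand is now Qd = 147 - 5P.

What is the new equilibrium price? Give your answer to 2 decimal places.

17.71

Solve the original market: 147 - 2P = 2P + 23, hence P = 31 and Q = 85.
After the shift, demand is Qd = 147 - 5P and supply is Qs = 2P + 23.
Clearing the new market: 147 - 5P = 2P + 23, so P = 124/7 ≈ 17.7143 and Q = 409/7 ≈ 58.4286.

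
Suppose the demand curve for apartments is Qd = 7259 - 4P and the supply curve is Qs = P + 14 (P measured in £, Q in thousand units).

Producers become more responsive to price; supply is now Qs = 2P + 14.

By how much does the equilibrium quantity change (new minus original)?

+966

Initially, 7259 - 4P = P + 14, so 7245 = 5P and P = 1449, Q = 1463.
The shock moves the curves to Qd = 7259 - 4P and Qs = 2P + 14.
Setting them equal: 7259 - 4P = 2P + 14 → 7245 = 6P, so P = 1207.5 and Q = 2429.
ΔQ = 2429 − 1463 = +966.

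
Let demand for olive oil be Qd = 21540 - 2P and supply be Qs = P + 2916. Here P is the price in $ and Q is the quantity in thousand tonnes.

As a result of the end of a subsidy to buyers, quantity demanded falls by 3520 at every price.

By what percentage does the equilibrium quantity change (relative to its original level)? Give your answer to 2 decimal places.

Original equilibrium: 21540 - 2P = P + 2916 gives 18624 = 3P, so P = 6208 and Q = 9124.
With the change applied: demand Qd = 18020 - 2P, supply Qs = P + 2916.
Clearing the new market: 18020 - 2P = P + 2916, so P = 15104/3 ≈ 5034.6667 and Q = 23852/3 ≈ 7950.6667.
%ΔQ = (7950.6667 − 9124) / 9124 × 100 = -12.86%.

-12.86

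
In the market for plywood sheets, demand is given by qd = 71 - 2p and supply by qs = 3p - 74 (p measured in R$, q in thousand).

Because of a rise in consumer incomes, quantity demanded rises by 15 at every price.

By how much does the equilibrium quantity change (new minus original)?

+9

Before the shock: 71 - 2p = 3p - 74 ⇒ 145 = 5p ⇒ p = 29, q = 13.
With the change applied: demand qd = 86 - 2p, supply qs = 3p - 74.
Setting them equal: 86 - 2p = 3p - 74 → 160 = 5p, so p = 32 and q = 22.
Δq = 22 − 13 = +9.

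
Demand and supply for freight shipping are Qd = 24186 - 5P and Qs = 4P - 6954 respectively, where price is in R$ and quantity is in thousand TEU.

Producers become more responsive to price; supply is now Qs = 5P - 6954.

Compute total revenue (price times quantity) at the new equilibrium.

26830224

Before the shock: 24186 - 5P = 4P - 6954 ⇒ 31140 = 9P ⇒ P = 3460, Q = 6886.
After the shift, demand is Qd = 24186 - 5P and supply is Qs = 5P - 6954.
Clearing the new market: 24186 - 5P = 5P - 6954, so P = 3114 and Q = 8616.
New expenditure = 3114 × 8616 = 26830224.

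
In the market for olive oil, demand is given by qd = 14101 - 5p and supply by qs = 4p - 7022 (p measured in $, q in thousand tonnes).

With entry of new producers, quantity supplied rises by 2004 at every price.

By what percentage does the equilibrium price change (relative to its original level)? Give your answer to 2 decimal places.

-9.49

Original equilibrium: 14101 - 5p = 4p - 7022 gives 21123 = 9p, so p = 2347 and q = 2366.
After the shift, demand is qd = 14101 - 5p and supply is qs = 4p - 5018.
Setting them equal: 14101 - 5p = 4p - 5018 → 19119 = 9p, so p = 6373/3 ≈ 2124.3333 and q = 10438/3 ≈ 3479.3333.
%Δp = (2124.3333 − 2347) / 2347 × 100 = -9.49%.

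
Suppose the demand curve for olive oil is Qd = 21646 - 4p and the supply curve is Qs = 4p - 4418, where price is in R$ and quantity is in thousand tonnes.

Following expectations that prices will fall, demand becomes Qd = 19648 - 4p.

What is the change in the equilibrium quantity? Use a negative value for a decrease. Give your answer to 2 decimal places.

Before the shock: 21646 - 4p = 4p - 4418 ⇒ 26064 = 8p ⇒ p = 3258, Q = 8614.
The shock moves the curves to Qd = 19648 - 4p and Qs = 4p - 4418.
New equilibrium: 19648 - 4p = 4p - 4418 ⇒ 24066 = 8p ⇒ p = 3008.25, Q = 7615.
ΔQ = 7615 − 8614 = -999.00.

-999.00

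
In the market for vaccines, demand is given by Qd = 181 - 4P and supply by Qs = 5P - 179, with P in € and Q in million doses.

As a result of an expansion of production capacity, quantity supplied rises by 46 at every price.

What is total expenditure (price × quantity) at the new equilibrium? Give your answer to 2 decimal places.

Original equilibrium: 181 - 4P = 5P - 179 gives 360 = 9P, so P = 40 and Q = 21.
The shock moves the curves to Qd = 181 - 4P and Qs = 5P - 133.
Clearing the new market: 181 - 4P = 5P - 133, so P = 314/9 ≈ 34.8889 and Q = 373/9 ≈ 41.4444.
New expenditure = 34.8889 × 41.4444 = 1445.95.

1445.95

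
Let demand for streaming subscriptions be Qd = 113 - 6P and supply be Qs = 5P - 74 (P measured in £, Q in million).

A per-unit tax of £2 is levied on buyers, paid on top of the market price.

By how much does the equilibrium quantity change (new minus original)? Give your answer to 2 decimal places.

-5.45

Initially, 113 - 6P = 5P - 74, so 187 = 11P and P = 17, Q = 11.
Since buyers pay the price plus the tax, the effective demand curve becomes Qd = 101 - 6P.
New equilibrium: 101 - 6P = 5P - 74 ⇒ 175 = 11P ⇒ P = 175/11 ≈ 15.9091, Q = 61/11 ≈ 5.5455.
ΔQ = 5.5455 − 11 = -5.45.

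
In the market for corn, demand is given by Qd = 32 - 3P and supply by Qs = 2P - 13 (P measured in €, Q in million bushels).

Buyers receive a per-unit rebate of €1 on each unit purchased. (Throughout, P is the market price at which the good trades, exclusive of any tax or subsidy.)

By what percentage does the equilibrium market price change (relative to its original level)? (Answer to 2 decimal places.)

+6.67

Initially, 32 - 3P = 2P - 13, so 45 = 5P and P = 9, Q = 5.
Since buyers' out-of-pocket price is the market price minus the rebate, the effective demand curve becomes Qd = 35 - 3P.
New equilibrium: 35 - 3P = 2P - 13 ⇒ 48 = 5P ⇒ P = 9.6, Q = 6.2.
%ΔP = (9.6 − 9) / 9 × 100 = +6.67%.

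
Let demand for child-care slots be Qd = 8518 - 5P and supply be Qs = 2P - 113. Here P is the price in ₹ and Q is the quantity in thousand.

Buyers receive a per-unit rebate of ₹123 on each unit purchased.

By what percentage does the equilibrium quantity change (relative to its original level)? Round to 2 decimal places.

Solve the original market: 8518 - 5P = 2P - 113, hence P = 1233 and Q = 2353.
Since buyers' out-of-pocket price is the market price minus the rebate, the effective demand curve becomes Qd = 9133 - 5P.
Setting them equal: 9133 - 5P = 2P - 113 → 9246 = 7P, so P = 9246/7 ≈ 1320.8571 and Q = 17701/7 ≈ 2528.7143.
%ΔQ = (2528.7143 − 2353) / 2353 × 100 = +7.47%.

+7.47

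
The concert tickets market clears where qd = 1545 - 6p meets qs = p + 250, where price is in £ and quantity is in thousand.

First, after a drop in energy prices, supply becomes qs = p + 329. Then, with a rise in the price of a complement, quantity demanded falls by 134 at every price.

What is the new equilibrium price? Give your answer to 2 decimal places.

154.57

Solve the original market: 1545 - 6p = p + 250, hence p = 185 and q = 435.
With the change applied: demand qd = 1411 - 6p, supply qs = p + 329.
Equate the new curves: 1411 - 6p = p + 329, giving 1082 = 7p, p = 1082/7 ≈ 154.5714, q = 3385/7 ≈ 483.5714.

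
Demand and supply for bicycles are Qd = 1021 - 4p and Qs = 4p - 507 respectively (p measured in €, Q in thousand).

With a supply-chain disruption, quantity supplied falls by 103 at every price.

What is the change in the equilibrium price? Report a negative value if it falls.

Solve the original market: 1021 - 4p = 4p - 507, hence p = 191 and Q = 257.
The new curves are Qd = 1021 - 4p (demand) and Qs = 4p - 610 (supply).
Setting them equal: 1021 - 4p = 4p - 610 → 1631 = 8p, so p = 203.875 and Q = 205.5.
Δp = 203.875 − 191 = +12.875.

+12.875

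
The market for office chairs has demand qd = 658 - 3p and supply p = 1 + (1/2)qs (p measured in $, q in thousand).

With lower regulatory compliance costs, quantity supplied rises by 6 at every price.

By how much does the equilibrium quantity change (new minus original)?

+3.6

Solve the original market: 658 - 3p = 2p - 2, hence p = 132 and q = 262.
The new curves are qd = 658 - 3p (demand) and qs = 2p + 4 (supply).
Setting them equal: 658 - 3p = 2p + 4 → 654 = 5p, so p = 130.8 and q = 265.6.
Δq = 265.6 − 262 = +3.6.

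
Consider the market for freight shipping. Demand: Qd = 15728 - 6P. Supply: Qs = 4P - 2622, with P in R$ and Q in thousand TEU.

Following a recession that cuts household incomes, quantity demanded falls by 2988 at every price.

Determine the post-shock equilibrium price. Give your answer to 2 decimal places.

1536.20

Initially, 15728 - 6P = 4P - 2622, so 18350 = 10P and P = 1835, Q = 4718.
The shock moves the curves to Qd = 12740 - 6P and Qs = 4P - 2622.
Equate the new curves: 12740 - 6P = 4P - 2622, giving 15362 = 10P, P = 1536.2, Q = 3522.8.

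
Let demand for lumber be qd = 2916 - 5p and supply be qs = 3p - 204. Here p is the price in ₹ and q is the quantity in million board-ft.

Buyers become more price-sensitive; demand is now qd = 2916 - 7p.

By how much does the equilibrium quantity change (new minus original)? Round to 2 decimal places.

-234.00

Initially, 2916 - 5p = 3p - 204, so 3120 = 8p and p = 390, q = 966.
The new curves are qd = 2916 - 7p (demand) and qs = 3p - 204 (supply).
Setting them equal: 2916 - 7p = 3p - 204 → 3120 = 10p, so p = 312 and q = 732.
Δq = 732 − 966 = -234.00.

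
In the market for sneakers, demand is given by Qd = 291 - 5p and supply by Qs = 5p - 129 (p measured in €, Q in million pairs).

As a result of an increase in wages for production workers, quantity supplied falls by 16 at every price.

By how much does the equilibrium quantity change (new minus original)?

-8

Initially, 291 - 5p = 5p - 129, so 420 = 10p and p = 42, Q = 81.
After the shift, demand is Qd = 291 - 5p and supply is Qs = 5p - 145.
Setting them equal: 291 - 5p = 5p - 145 → 436 = 10p, so p = 43.6 and Q = 73.
ΔQ = 73 − 81 = -8.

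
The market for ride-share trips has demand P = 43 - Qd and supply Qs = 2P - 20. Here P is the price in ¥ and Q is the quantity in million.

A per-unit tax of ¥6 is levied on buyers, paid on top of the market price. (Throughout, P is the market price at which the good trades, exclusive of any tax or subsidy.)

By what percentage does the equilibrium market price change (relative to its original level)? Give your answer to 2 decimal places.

-9.52

Initially, 43 - P = 2P - 20, so 63 = 3P and P = 21, Q = 22.
Since buyers pay the price plus the tax, the effective demand curve becomes Qd = 37 - P.
New equilibrium: 37 - P = 2P - 20 ⇒ 57 = 3P ⇒ P = 19, Q = 18.
%ΔP = (19 − 21) / 21 × 100 = -9.52%.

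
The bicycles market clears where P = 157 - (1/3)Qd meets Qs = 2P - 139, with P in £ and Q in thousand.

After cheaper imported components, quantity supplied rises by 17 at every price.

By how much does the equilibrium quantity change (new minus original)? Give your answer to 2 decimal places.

Initially, 471 - 3P = 2P - 139, so 610 = 5P and P = 122, Q = 105.
After the shift, demand is Qd = 471 - 3P and supply is Qs = 2P - 122.
Setting them equal: 471 - 3P = 2P - 122 → 593 = 5P, so P = 118.6 and Q = 115.2.
ΔQ = 115.2 − 105 = +10.20.

+10.20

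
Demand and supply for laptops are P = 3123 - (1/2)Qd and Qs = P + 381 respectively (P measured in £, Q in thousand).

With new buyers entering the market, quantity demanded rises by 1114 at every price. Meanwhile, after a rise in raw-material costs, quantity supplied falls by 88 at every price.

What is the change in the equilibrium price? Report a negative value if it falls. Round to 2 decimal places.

+400.67

Before the shock: 6246 - 2P = P + 381 ⇒ 5865 = 3P ⇒ P = 1955, Q = 2336.
The shock moves the curves to Qd = 7360 - 2P and Qs = P + 293.
Equate the new curves: 7360 - 2P = P + 293, giving 7067 = 3P, P = 7067/3 ≈ 2355.6667, Q = 7946/3 ≈ 2648.6667.
ΔP = 2355.6667 − 1955 = +400.67.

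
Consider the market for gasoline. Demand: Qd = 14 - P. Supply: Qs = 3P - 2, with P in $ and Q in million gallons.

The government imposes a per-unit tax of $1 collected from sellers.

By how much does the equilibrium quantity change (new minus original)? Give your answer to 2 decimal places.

-0.75

Original equilibrium: 14 - P = 3P - 2 gives 16 = 4P, so P = 4 and Q = 10.
Since sellers keep the price net of the tax, the effective supply curve becomes Qs = 3P - 5.
Equate the new curves: 14 - P = 3P - 5, giving 19 = 4P, P = 4.75, Q = 9.25.
ΔQ = 9.25 − 10 = -0.75.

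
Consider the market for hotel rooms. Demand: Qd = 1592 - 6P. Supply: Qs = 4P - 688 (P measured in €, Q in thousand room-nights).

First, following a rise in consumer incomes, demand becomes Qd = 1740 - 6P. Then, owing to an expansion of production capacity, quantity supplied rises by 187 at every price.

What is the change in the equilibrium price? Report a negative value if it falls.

Original equilibrium: 1592 - 6P = 4P - 688 gives 2280 = 10P, so P = 228 and Q = 224.
The shock moves the curves to Qd = 1740 - 6P and Qs = 4P - 501.
Equate the new curves: 1740 - 6P = 4P - 501, giving 2241 = 10P, P = 224.1, Q = 395.4.
ΔP = 224.1 − 228 = -3.9.

-3.9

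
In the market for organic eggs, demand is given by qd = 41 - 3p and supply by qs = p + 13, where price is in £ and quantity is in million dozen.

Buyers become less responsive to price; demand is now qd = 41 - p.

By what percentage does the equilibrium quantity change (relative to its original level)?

+35

Initially, 41 - 3p = p + 13, so 28 = 4p and p = 7, q = 20.
With the change applied: demand qd = 41 - p, supply qs = p + 13.
Setting them equal: 41 - p = p + 13 → 28 = 2p, so p = 14 and q = 27.
%Δq = (27 − 20) / 20 × 100 = +35%.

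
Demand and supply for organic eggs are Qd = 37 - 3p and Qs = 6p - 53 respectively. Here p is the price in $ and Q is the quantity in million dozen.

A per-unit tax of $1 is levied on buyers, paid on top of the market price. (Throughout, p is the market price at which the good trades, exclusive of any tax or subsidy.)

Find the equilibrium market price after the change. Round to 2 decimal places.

Solve the original market: 37 - 3p = 6p - 53, hence p = 10 and Q = 7.
Since buyers pay the price plus the tax, the effective demand curve becomes Qd = 34 - 3p.
Clearing the new market: 34 - 3p = 6p - 53, so p = 29/3 ≈ 9.6667 and Q = 5.

9.67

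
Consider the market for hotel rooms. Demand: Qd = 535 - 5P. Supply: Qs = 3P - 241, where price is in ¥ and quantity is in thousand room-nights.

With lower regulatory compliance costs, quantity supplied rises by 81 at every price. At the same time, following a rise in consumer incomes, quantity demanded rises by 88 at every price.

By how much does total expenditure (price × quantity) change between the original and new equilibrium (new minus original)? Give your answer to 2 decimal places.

Initially, 535 - 5P = 3P - 241, so 776 = 8P and P = 97, Q = 50.
With the change applied: demand Qd = 623 - 5P, supply Qs = 3P - 160.
Setting them equal: 623 - 5P = 3P - 160 → 783 = 8P, so P = 97.875 and Q = 133.625.
Expenditure moves from 97×50 = 4850 to 97.875×133.625 = 13078.546875; change = +8228.55.

+8228.55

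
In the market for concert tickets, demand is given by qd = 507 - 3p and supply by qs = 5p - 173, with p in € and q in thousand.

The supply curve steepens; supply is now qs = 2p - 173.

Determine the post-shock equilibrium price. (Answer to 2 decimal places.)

Initially, 507 - 3p = 5p - 173, so 680 = 8p and p = 85, q = 252.
The new curves are qd = 507 - 3p (demand) and qs = 2p - 173 (supply).
Equate the new curves: 507 - 3p = 2p - 173, giving 680 = 5p, p = 136, q = 99.

136.00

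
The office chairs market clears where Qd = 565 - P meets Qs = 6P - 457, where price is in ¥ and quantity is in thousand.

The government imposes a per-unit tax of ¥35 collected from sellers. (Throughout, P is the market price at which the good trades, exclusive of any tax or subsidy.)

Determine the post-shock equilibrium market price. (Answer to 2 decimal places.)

176.00

Solve the original market: 565 - P = 6P - 457, hence P = 146 and Q = 419.
Since sellers keep the price net of the tax, the effective supply curve becomes Qs = 6P - 667.
New equilibrium: 565 - P = 6P - 667 ⇒ 1232 = 7P ⇒ P = 176, Q = 389.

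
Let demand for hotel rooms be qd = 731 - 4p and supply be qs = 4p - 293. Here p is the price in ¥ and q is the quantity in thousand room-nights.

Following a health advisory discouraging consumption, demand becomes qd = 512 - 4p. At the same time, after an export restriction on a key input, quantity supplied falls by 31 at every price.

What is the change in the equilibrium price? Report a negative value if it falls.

-23.5

Solve the original market: 731 - 4p = 4p - 293, hence p = 128 and q = 219.
The new curves are qd = 512 - 4p (demand) and qs = 4p - 324 (supply).
Setting them equal: 512 - 4p = 4p - 324 → 836 = 8p, so p = 104.5 and q = 94.
Δp = 104.5 − 128 = -23.5.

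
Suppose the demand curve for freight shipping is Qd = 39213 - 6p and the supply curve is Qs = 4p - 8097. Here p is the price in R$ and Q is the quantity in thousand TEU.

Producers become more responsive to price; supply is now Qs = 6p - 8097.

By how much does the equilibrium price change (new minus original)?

Original equilibrium: 39213 - 6p = 4p - 8097 gives 47310 = 10p, so p = 4731 and Q = 10827.
The new curves are Qd = 39213 - 6p (demand) and Qs = 6p - 8097 (supply).
Clearing the new market: 39213 - 6p = 6p - 8097, so p = 3942.5 and Q = 15558.
Δp = 3942.5 − 4731 = -788.5.

-788.5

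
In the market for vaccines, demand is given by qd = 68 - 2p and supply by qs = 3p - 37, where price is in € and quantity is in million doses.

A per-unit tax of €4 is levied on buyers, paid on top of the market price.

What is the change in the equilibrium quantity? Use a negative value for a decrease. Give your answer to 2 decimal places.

-4.80

Original equilibrium: 68 - 2p = 3p - 37 gives 105 = 5p, so p = 21 and q = 26.
Since buyers pay the price plus the tax, the effective demand curve becomes qd = 60 - 2p.
New equilibrium: 60 - 2p = 3p - 37 ⇒ 97 = 5p ⇒ p = 19.4, q = 21.2.
Δq = 21.2 − 26 = -4.80.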